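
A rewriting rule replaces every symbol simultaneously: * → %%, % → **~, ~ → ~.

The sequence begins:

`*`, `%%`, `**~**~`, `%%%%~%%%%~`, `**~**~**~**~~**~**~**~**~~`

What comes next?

Applying the rule to each of the 26 symbols of **~**~**~**~~**~**~**~**~~ gives the pieces %% %% ~ %% %% ~ %% %% ~ %% %% ~ ~ %% %% ~ %% %% ~ %% %% ~ %% %% ~ ~, which concatenate to the answer.

%%%%~%%%%~%%%%~%%%%~~%%%%~%%%%~%%%%~%%%%~~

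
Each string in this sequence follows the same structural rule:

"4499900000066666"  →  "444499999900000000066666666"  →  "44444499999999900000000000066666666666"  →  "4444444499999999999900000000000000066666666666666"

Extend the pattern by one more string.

The n-th term is 2n 4's then 3n 9's then 3n+3 0's then 3n+2 6's (n = 1, 2, …).
For the next term, n = 5, so the run lengths are 10, 15, 18, 17.

444444444499999999999999900000000000000000066666666666666666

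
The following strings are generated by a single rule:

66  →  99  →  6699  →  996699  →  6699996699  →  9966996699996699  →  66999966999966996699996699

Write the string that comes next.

996699669999669966999966999966996699996699

Each term (from the third on) is the two preceding terms concatenated in order: term 3 = 66·99 = 6699.
So term 8 is 9966996699996699·66999966999966996699996699.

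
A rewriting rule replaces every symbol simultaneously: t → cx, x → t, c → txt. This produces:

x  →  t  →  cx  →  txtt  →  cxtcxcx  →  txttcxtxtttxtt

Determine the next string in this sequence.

cxtcxcxtxttcxtcxcxcxtcxcx

Applying the rule to each of the 14 symbols of txttcxtxtttxtt gives the pieces cx t cx cx txt t cx t cx cx cx t cx cx, which concatenate to the answer.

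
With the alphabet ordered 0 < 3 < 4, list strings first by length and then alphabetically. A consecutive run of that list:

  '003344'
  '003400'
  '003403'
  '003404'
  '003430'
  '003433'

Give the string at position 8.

Continuing the enumeration 2 steps past 003433: 003433 → 003434 → (answer).

003440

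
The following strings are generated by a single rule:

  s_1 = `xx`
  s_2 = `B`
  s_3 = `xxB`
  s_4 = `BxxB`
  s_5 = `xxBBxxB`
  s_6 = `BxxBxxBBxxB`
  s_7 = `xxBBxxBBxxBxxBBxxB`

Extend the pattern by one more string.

BxxBxxBBxxBxxBBxxBBxxBxxBBxxB

Each term (from the third on) is the two preceding terms concatenated in order: term 3 = xx·B = xxB.
The next term joins BxxBxxBBxxB and xxBBxxBBxxBxxBBxxB.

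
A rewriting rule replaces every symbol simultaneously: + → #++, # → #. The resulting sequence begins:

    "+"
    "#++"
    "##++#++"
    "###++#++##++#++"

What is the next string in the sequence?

Replace each of the 15 characters of ###++#++##++#++ in place — # # # #++ #++ # #++ #++ # # #++ #++ # #++ #++ — and concatenate.

####++#++##++#++###++#++##++#++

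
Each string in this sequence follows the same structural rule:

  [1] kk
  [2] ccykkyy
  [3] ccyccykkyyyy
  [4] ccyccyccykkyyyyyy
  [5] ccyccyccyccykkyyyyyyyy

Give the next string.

ccyccyccyccyccykkyyyyyyyyyy

Every step adds ccy to the front and yy to the end of the previous string.
So the next term is ccy·ccyccyccyccykkyyyyyyyy·yy.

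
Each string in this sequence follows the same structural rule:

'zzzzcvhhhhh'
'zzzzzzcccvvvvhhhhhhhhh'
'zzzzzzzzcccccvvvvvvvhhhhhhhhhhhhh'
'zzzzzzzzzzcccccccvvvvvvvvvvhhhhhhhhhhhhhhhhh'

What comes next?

zzzzzzzzzzzzcccccccccvvvvvvvvvvvvvhhhhhhhhhhhhhhhhhhhhh

Reading off run lengths: z runs 4, 6, 8, 10; c runs 1, 3, 5, 7; v runs 1, 4, 7, 10; h runs 5, 9, 13, 17 — each is linear in n (n = 1, 2, …).
For the next term, n = 5, so the run lengths are 12, 9, 13, 21.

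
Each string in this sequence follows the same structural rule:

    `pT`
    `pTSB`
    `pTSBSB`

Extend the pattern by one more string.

Each term is the previous one with SB appended.
One more step from pTSBSB gives the answer.

pTSBSBSB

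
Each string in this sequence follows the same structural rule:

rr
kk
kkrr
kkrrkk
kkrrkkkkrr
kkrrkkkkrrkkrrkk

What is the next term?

kkrrkkkkrrkkrrkkkkrrkkkkrr

From term 3 onward, concatenate the last term with the second-to-last: kk·rr = kkrr, kkrr·kk = kkrrkk, …
Continuing: kkrrkkkkrrkkrrkk · kkrrkkkkrr gives term 7.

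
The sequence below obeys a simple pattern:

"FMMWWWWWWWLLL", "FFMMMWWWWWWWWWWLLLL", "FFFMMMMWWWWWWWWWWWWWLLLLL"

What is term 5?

FFFFFMMMMMMWWWWWWWWWWWWWWWWWWWLLLLLLL

Term n consists of n-1 F's, followed by n M's, followed by 3n+1 W's, followed by n+1 L's, where the shown terms are n = 2, 3, 4.
At n = 6 the blocks have lengths 5, 6, 19, 7.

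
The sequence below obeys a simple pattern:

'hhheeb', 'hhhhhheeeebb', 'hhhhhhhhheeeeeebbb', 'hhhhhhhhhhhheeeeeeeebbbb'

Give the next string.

Reading off run lengths: h runs 3, 6, 9, 12; e runs 2, 4, 6, 8; b runs 1, 2, 3, 4 — each is linear in n (n = 1, 2, …).
At n = 5 the blocks have lengths 15, 10, 5.

hhhhhhhhhhhhhhheeeeeeeeeebbbbb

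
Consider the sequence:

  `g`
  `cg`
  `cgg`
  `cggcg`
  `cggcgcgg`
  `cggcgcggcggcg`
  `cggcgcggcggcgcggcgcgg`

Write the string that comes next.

cggcgcggcggcgcggcgcggcggcgcggcggcg

Each term (from the third on) is the previous term followed by the one before it: term 3 = cg·g = cgg.
The next term joins cggcgcggcggcgcggcgcgg and cggcgcggcggcg.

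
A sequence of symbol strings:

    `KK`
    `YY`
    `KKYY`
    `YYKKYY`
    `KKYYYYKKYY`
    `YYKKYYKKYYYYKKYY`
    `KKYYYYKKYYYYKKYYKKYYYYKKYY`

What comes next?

From term 3 onward, concatenate the second-to-last term with the last: KK·YY = KKYY, YY·KKYY = YYKKYY, …
The next term joins YYKKYYKKYYYYKKYY and KKYYYYKKYYYYKKYYKKYYYYKKYY.

YYKKYYKKYYYYKKYYKKYYYYKKYYYYKKYYKKYYYYKKYY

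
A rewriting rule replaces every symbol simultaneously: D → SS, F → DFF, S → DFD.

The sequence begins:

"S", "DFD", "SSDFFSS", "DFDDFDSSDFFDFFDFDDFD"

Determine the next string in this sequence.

Applying the rule to each of the 20 symbols of DFDDFDSSDFFDFFDFDDFD gives the pieces SS DFF SS SS DFF SS DFD DFD SS DFF DFF SS DFF DFF SS DFF SS SS DFF SS, which concatenate to the answer.

SSDFFSSSSDFFSSDFDDFDSSDFFDFFSSDFFDFFSSDFFSSSSDFFSS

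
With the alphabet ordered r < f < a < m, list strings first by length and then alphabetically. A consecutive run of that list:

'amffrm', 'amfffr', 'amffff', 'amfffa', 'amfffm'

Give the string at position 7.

amffaf

Stepping forward 2 times from amfffm: amfffm → amffar, then the target.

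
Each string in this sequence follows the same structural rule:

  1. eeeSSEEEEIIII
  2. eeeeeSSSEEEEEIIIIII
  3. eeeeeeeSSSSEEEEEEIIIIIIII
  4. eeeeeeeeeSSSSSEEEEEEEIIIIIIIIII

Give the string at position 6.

eeeeeeeeeeeeeSSSSSSSEEEEEEEEEIIIIIIIIIIIIII

The n-th term is 2n-1 e's then n S's then n+2 E's then 2n I's, where the shown terms are n = 2, 3, 4, 5.
Setting n = 7 gives 13, 7, 9, 14 characters in each block.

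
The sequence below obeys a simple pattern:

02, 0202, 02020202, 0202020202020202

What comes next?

Every step duplicates the string.
Doubling 0202020202020202:

02020202020202020202020202020202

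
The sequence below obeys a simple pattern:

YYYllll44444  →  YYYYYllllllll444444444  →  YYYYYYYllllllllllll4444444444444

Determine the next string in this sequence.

The n-th term is 2n+1 Y's then 4n l's then 4n+1 4's (n = 1, 2, …).
At n = 4 the blocks have lengths 9, 16, 17.

YYYYYYYYYllllllllllllllll44444444444444444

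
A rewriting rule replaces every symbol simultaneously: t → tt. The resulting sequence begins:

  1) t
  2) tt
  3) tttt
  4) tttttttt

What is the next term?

tttttttttttttttt

Rewriting each symbol of tttttttt: t→tt, t→tt, t→tt, t→tt, t→tt, t→tt, t→tt, t→tt, which concatenates to tt tt tt tt tt tt tt tt.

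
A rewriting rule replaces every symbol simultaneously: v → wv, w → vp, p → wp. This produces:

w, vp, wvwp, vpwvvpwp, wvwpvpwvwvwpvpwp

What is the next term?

Replace each of the 16 characters of wvwpvpwvwvwpvpwp in place — vp wv vp wp wv wp vp wv vp wv vp wp wv wp vp wp — and concatenate.

vpwvvpwpwvwpvpwvvpwvvpwpwvwpvpwp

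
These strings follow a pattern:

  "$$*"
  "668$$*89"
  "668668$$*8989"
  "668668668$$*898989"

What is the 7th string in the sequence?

s(k+1) = 668·s(k)·89, so each term gains 668 as a prefix and 89 as a suffix.
From 668668668$$*898989, 3 further steps: 668668668$$*898989 → 668668668668$$*89898989 → 668668668668668$$*8989898989 → (answer).

668668668668668668$$*898989898989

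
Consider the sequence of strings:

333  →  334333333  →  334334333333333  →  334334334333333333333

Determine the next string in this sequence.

334334334334333333333333333

Every step adds 334 to the front and 333 to the end of the previous string.
So the next term is 334·334334334333333333333·333.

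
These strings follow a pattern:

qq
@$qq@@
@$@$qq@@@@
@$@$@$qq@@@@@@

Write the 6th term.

Every step adds @$ to the front and @@ to the end of the previous string.
From @$@$@$qq@@@@@@, 2 further steps: @$@$@$qq@@@@@@ → @$@$@$@$qq@@@@@@@@ → (answer).

@$@$@$@$@$qq@@@@@@@@@@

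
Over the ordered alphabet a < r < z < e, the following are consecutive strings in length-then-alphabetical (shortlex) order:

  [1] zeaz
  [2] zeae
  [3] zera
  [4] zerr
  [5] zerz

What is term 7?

zeza

Stepping forward 2 times from zerz: zerz → zere, then the target.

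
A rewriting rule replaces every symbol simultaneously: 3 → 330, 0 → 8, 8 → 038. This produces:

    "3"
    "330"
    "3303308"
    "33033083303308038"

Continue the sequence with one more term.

33033083303308038330330833033080388330038

Replace each of the 17 characters of 33033083303308038 in place — 330 330 8 330 330 8 038 330 330 8 330 330 8 038 8 330 038 — and concatenate.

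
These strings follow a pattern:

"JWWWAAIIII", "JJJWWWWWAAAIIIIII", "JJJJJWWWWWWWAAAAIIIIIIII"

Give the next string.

JJJJJJJWWWWWWWWWAAAAAIIIIIIIIII

Term n consists of 2n-1 J's, followed by 2n+1 W's, followed by n+1 A's, followed by 2n+2 I's (n = 1, 2, …).
At n = 4 the blocks have lengths 7, 9, 5, 10.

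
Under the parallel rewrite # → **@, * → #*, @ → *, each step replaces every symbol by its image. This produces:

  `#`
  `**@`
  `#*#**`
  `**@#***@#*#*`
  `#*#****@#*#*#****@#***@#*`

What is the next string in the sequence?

Replace each of the 25 characters of #*#****@#*#*#****@#***@#* in place — **@ #* **@ #* #* #* #* * **@ #* **@ #* **@ #* #* #* #* * **@ #* #* #* * **@ #* — and concatenate.

**@#***@#*#*#*#****@#***@#***@#*#*#*#****@#*#*#****@#*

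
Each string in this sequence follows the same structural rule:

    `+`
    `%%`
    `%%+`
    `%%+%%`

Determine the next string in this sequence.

From term 3 onward, concatenate the last term with the second-to-last: %%·+ = %%+, %%+·%% = %%+%%, …
Continuing: %%+%% · %%+ gives term 5.

%%+%%%%+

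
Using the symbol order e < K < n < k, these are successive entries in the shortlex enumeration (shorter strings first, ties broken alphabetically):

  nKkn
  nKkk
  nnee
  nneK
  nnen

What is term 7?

Continuing the enumeration 2 steps past nnen: nnen → nnek → (answer).

nnKe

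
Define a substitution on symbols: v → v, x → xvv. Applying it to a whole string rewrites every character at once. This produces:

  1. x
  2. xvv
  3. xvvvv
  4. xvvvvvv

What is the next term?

Apply φ to xvvvvvv symbol by symbol: x→xvv, v→v, v→v, v→v, v→v, v→v, v→v; joined: xvv v v v v v v.

xvvvvvvvv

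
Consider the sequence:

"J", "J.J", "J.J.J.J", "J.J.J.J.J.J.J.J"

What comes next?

Each string is two copies of the previous one joined by '.'.
Doubling J.J.J.J.J.J.J.J with '.' between the halves:

J.J.J.J.J.J.J.J.J.J.J.J.J.J.J.J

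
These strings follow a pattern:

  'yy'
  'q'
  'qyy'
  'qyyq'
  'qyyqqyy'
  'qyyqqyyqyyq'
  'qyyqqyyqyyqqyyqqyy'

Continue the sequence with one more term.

From term 3 onward, concatenate the last term with the second-to-last: q·yy = qyy, qyy·q = qyyq, …
The next term joins qyyqqyyqyyqqyyqqyy and qyyqqyyqyyq.

qyyqqyyqyyqqyyqqyyqyyqqyyqyyq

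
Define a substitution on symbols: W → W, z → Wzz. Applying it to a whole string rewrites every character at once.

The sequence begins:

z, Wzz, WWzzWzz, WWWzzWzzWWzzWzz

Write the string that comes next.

WWWWzzWzzWWzzWzzWWWzzWzzWWzzWzz

φ(WWWzzWzzWWzzWzz) expands symbol-by-symbol to W W W Wzz Wzz W Wzz Wzz W W Wzz Wzz W Wzz Wzz; joining the 15 pieces gives the next term.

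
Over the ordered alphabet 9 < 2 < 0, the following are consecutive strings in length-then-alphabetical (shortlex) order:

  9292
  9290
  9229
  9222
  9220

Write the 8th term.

Advancing 3 positions from 9220 through 9220 → 9209 → 9202 reaches term 8.

9200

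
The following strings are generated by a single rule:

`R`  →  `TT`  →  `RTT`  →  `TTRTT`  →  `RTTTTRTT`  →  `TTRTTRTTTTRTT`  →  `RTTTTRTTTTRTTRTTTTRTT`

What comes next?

From term 3 onward, concatenate the second-to-last term with the last: R·TT = RTT, TT·RTT = TTRTT, …
So term 8 is TTRTTRTTTTRTT·RTTTTRTTTTRTTRTTTTRTT.

TTRTTRTTTTRTTRTTTTRTTTTRTTRTTTTRTT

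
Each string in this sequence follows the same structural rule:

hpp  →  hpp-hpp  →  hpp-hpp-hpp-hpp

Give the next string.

hpp-hpp-hpp-hpp-hpp-hpp-hpp-hpp

Every step duplicates the string with '-' between the halves.
One more doubling of hpp-hpp-hpp-hpp gives the answer.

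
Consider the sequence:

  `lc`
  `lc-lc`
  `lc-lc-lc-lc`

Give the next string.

Every step duplicates the string with '-' between the halves.
So the next term is two copies of lc-lc-lc-lc with '-' between the halves.

lc-lc-lc-lc-lc-lc-lc-lc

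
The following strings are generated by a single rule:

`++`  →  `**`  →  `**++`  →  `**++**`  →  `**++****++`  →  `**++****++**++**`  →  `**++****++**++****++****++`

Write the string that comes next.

**++****++**++****++****++**++****++**++**

Each term (from the third on) is the previous term followed by the one before it: term 3 = **·++ = **++.
So term 8 is **++****++**++****++****++·**++****++**++**.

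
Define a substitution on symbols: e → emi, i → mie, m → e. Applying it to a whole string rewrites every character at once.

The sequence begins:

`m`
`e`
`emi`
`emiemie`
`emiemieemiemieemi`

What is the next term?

emiemieemiemieemiemiemieemiemieemiemiemie

Applying the rule to each of the 17 symbols of emiemieemiemieemi gives the pieces emi e mie emi e mie emi emi e mie emi e mie emi emi e mie, which concatenate to the answer.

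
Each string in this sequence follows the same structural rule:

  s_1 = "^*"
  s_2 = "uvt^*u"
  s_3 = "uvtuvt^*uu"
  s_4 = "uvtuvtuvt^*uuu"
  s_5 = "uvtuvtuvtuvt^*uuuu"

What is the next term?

Each term wraps the previous one in uvt on the left and u on the right.
Applying this once more to uvtuvtuvtuvt^*uuuu:

uvtuvtuvtuvtuvt^*uuuuu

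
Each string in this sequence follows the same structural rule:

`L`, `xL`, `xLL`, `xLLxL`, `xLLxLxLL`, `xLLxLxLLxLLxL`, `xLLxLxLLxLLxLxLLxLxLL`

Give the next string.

xLLxLxLLxLLxLxLLxLxLLxLLxLxLLxLLxL

From term 3 onward, concatenate the last term with the second-to-last: xL·L = xLL, xLL·xL = xLLxL, …
So term 8 is xLLxLxLLxLLxLxLLxLxLL·xLLxLxLLxLLxL.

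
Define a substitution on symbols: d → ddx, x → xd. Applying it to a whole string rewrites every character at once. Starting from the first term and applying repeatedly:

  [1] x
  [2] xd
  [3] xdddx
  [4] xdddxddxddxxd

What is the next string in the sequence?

Replace each of the 13 characters of xdddxddxddxxd in place — xd ddx ddx ddx xd ddx ddx xd ddx ddx xd xd ddx — and concatenate.

xdddxddxddxxdddxddxxdddxddxxdxdddx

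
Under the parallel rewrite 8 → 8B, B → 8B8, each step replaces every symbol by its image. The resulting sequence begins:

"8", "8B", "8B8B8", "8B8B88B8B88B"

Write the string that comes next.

8B8B88B8B88B8B8B88B8B88B8B8B8

Apply φ to 8B8B88B8B88B symbol by symbol: 8→8B, B→8B8, 8→8B, B→8B8, 8→8B, 8→8B, B→8B8, 8→8B, B→8B8, 8→8B, 8→8B, B→8B8; joined: 8B 8B8 8B 8B8 8B 8B 8B8 8B 8B8 8B 8B 8B8.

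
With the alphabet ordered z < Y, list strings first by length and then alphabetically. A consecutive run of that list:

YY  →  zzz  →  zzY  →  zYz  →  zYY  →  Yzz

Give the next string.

YzY

Find the rightmost character of Yzz below Y, bump it to the next letter, and reset everything to its right to z.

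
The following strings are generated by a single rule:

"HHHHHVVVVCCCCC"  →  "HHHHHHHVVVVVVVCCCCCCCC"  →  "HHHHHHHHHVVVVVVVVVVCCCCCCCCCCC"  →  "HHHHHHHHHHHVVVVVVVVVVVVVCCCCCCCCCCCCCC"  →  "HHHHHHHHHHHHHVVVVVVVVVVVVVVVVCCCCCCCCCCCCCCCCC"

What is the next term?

HHHHHHHHHHHHHHHVVVVVVVVVVVVVVVVVVVCCCCCCCCCCCCCCCCCCCC

Each string has the form H^{2n+3} V^{3n+1} C^{3n+2} (n = 1, 2, …).
At n = 6 the blocks have lengths 15, 19, 20.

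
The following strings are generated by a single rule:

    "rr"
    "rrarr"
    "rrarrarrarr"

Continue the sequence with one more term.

Every step duplicates the string with 'a' between the halves.
Doubling rrarrarrarr with 'a' between the halves:

rrarrarrarrarrarrarrarr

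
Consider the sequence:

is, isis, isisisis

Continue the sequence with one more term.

Every step duplicates the string.
So the next term is two copies of isisisis.

isisisisisisisis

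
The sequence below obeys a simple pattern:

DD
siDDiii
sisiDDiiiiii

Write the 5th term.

Every step adds si to the front and iii to the end of the previous string.
From sisiDDiiiiii, 2 further steps: sisiDDiiiiii → sisisiDDiiiiiiiii → (answer).

sisisisiDDiiiiiiiiiiii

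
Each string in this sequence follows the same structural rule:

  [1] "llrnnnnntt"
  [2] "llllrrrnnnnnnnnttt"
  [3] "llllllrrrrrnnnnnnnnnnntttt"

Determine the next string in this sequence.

llllllllrrrrrrrnnnnnnnnnnnnnnttttt

Reading off run lengths: l runs 2, 4, 6; r runs 1, 3, 5; n runs 5, 8, 11; t runs 2, 3, 4 — each is linear in n (n = 1, 2, …).
For the next term, n = 4, so the run lengths are 8, 7, 14, 5.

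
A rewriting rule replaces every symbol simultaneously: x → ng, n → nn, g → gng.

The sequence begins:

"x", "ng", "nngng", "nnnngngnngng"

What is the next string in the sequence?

Expanding nnnngngnngng: n→nn, n→nn, n→nn, n→nn, g→gng, n→nn, g→gng, n→nn, n→nn, g→gng, n→nn, g→gng. Concatenated: nn nn nn nn gng nn gng nn nn gng nn gng.

nnnnnnnngngnngngnnnngngnngng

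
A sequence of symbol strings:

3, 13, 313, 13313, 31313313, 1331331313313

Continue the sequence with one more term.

313133131331331313313

This is a Fibonacci-style word recurrence s(k) = s(k−2)·s(k−1): e.g. 3·13 = 313.
Continuing: 31313313 · 1331331313313 gives term 7.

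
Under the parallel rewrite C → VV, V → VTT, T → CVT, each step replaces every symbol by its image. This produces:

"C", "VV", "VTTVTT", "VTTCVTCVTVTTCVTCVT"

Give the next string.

VTTCVTCVTVVVTTCVTVVVTTCVTVTTCVTCVTVVVTTCVTVVVTTCVT

Replace each of the 18 characters of VTTCVTCVTVTTCVTCVT in place — VTT CVT CVT VV VTT CVT VV VTT CVT VTT CVT CVT VV VTT CVT VV VTT CVT — and concatenate.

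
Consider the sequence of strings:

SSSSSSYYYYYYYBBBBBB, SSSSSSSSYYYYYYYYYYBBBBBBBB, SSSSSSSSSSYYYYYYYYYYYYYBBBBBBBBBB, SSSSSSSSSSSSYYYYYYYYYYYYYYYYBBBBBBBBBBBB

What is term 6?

Reading off run lengths: S runs 6, 8, 10, 12; Y runs 7, 10, 13, 16; B runs 6, 8, 10, 12 — each is linear in n, where the shown terms are n = 3, 4, 5, 6.
At n = 8 the blocks have lengths 16, 22, 16.

SSSSSSSSSSSSSSSSYYYYYYYYYYYYYYYYYYYYYYBBBBBBBBBBBBBBBB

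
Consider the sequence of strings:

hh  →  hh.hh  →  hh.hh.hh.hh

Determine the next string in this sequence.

hh.hh.hh.hh.hh.hh.hh.hh

Each string is two copies of the previous one joined by '.'.
One more doubling of hh.hh.hh.hh gives the answer.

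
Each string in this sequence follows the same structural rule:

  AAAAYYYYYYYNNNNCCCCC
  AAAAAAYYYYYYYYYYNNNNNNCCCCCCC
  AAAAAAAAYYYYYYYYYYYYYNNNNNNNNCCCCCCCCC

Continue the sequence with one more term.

Reading off run lengths: A runs 4, 6, 8; Y runs 7, 10, 13; N runs 4, 6, 8; C runs 5, 7, 9 — each is linear in n, where the shown terms are n = 2, 3, 4.
Setting n = 5 gives 10, 16, 10, 11 characters in each block.

AAAAAAAAAAYYYYYYYYYYYYYYYYNNNNNNNNNNCCCCCCCCCCC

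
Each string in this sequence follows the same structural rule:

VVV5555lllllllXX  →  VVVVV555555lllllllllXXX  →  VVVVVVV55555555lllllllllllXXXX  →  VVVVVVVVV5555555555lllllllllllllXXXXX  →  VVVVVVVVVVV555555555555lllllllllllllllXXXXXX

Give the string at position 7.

Term n consists of 2n-1 V's, followed by 2n 5's, followed by 2n+3 l's, followed by n X's, where the shown terms are n = 2, 3, 4, 5, 6.
Setting n = 8 gives 15, 16, 19, 8 characters in each block.

VVVVVVVVVVVVVVV5555555555555555lllllllllllllllllllXXXXXXXX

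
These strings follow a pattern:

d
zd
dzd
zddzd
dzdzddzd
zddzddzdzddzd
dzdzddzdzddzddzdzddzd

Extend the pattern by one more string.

zddzddzdzddzddzdzddzdzddzddzdzddzd

This is a Fibonacci-style word recurrence s(k) = s(k−2)·s(k−1): e.g. d·zd = dzd.
So term 8 is zddzddzdzddzd·dzdzddzdzddzddzdzddzd.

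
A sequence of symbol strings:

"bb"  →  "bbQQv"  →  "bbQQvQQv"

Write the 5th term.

Every step adds QQv to the end: s(k+1) = s(k)·QQv.
From bbQQvQQv, 2 further steps: bbQQvQQv → bbQQvQQvQQv → (answer).

bbQQvQQvQQvQQv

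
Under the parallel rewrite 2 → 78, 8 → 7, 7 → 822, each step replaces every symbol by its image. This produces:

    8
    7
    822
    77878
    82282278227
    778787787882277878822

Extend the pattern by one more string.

8228227822782282278227778788228227822777878

Applying the rule to each of the 21 symbols of 778787787882277878822 gives the pieces 822 822 7 822 7 822 822 7 822 7 7 78 78 822 822 7 822 7 7 78 78, which concatenate to the answer.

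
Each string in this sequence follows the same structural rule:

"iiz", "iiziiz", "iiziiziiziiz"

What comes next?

Each string is two copies of the previous one concatenated.
So the next term is two copies of iiziiziiziiz.

iiziiziiziiziiziiziiziiz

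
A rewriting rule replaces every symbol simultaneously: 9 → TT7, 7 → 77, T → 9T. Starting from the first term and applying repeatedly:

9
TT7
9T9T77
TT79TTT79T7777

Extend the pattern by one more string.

Applying the rule to each of the 14 symbols of TT79TTT79T7777 gives the pieces 9T 9T 77 TT7 9T 9T 9T 77 TT7 9T 77 77 77 77, which concatenate to the answer.

9T9T77TT79T9T9T77TT79T77777777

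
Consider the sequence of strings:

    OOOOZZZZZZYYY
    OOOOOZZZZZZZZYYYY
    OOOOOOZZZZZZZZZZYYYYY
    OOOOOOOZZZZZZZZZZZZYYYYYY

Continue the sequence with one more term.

OOOOOOOOZZZZZZZZZZZZZZYYYYYYY

The n-th term is n+1 O's then 2n Z's then n Y's, where the shown terms are n = 3, 4, 5, 6.
At n = 7 the blocks have lengths 8, 14, 7.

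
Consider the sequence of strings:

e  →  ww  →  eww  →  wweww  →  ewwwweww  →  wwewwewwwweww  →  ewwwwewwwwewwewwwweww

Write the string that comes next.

wwewwewwwwewwewwwwewwwwewwewwwweww

This is a Fibonacci-style word recurrence s(k) = s(k−2)·s(k−1): e.g. e·ww = eww.
Continuing: wwewwewwwweww · ewwwwewwwwewwewwwweww gives term 8.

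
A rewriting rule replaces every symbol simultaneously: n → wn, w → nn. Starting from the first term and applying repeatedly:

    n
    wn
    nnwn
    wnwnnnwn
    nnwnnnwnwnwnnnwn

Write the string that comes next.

Rewriting the 16 symbols of nnwnnnwnwnwnnnwn one by one yields wn wn nn wn wn wn nn wn nn wn nn wn wn wn nn wn; concatenated:

wnwnnnwnwnwnnnwnnnwnnnwnwnwnnnwn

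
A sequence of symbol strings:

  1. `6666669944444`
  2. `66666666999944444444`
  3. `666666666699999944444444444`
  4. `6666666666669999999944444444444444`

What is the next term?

Each string has the form 6^{2n+2} 9^{2n-2} 4^{3n-1}, where the shown terms are n = 2, 3, 4, 5.
At n = 6 the blocks have lengths 14, 10, 17.

66666666666666999999999944444444444444444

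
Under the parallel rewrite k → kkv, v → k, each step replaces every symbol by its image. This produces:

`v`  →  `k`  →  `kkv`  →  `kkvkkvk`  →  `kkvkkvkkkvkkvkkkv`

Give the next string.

Replace each of the 17 characters of kkvkkvkkkvkkvkkkv in place — kkv kkv k kkv kkv k kkv kkv kkv k kkv kkv k kkv kkv kkv k — and concatenate.

kkvkkvkkkvkkvkkkvkkvkkvkkkvkkvkkkvkkvkkvk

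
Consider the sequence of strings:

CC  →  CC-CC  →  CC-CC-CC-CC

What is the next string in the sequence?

s(k+1) = s(k)·-·s(k) — each term doubles the last with '-' between the halves.
Doubling CC-CC-CC-CC with '-' between the halves:

CC-CC-CC-CC-CC-CC-CC-CC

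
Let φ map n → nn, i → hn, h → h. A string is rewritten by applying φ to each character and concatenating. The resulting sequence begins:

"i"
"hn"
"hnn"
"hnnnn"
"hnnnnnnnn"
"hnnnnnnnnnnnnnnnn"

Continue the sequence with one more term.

hnnnnnnnnnnnnnnnnnnnnnnnnnnnnnnnn

Applying the rule to each of the 17 symbols of hnnnnnnnnnnnnnnnn gives the pieces h nn nn nn nn nn nn nn nn nn nn nn nn nn nn nn nn, which concatenate to the answer.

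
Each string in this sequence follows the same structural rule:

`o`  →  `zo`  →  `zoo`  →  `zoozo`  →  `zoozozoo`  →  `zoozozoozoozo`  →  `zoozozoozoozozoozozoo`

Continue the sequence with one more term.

zoozozoozoozozoozozoozoozozoozoozo

From term 3 onward, concatenate the last term with the second-to-last: zo·o = zoo, zoo·zo = zoozo, …
The next term joins zoozozoozoozozoozozoo and zoozozoozoozo.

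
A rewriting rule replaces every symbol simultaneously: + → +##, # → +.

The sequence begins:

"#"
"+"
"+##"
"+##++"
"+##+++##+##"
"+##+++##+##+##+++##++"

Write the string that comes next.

Rewriting the 21 symbols of +##+++##+##+##+++##++ one by one yields +## + + +## +## +## + + +## + + +## + + +## +## +## + + +## +##; concatenated:

+##+++##+##+##+++##+++##+++##+##+##+++##+##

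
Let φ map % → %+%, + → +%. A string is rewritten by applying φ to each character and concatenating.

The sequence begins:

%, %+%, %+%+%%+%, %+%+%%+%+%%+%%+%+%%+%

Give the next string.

Replace each of the 21 characters of %+%+%%+%+%%+%%+%+%%+% in place — %+% +% %+% +% %+% %+% +% %+% +% %+% %+% +% %+% %+% +% %+% +% %+% %+% +% %+% — and concatenate.

%+%+%%+%+%%+%%+%+%%+%+%%+%%+%+%%+%%+%+%%+%+%%+%%+%+%%+%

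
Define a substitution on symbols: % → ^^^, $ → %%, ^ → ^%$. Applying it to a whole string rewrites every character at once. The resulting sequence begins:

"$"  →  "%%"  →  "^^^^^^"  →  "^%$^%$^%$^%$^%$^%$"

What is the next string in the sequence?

^%$^^^%%^%$^^^%%^%$^^^%%^%$^^^%%^%$^^^%%^%$^^^%%

Replace each of the 18 characters of ^%$^%$^%$^%$^%$^%$ in place — ^%$ ^^^ %% ^%$ ^^^ %% ^%$ ^^^ %% ^%$ ^^^ %% ^%$ ^^^ %% ^%$ ^^^ %% — and concatenate.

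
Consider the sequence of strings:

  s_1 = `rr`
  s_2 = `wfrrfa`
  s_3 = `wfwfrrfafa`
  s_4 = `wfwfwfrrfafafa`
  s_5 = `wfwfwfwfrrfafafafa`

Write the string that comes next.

wfwfwfwfwfrrfafafafafa

Each term wraps the previous one in wf on the left and fa on the right.
One more step from wfwfwfwfrrfafafafa gives the answer.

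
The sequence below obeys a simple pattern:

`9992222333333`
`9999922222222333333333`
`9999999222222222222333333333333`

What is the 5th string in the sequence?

The n-th term is 2n+1 9's then 4n 2's then 3n+3 3's (n = 1, 2, …).
For term 5, n = 5, so the run lengths are 11, 20, 18.

9999999999922222222222222222222333333333333333333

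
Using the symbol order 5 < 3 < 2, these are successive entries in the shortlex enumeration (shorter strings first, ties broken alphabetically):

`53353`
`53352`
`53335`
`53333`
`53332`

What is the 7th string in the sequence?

Stepping forward 2 times from 53332: 53332 → 53325, then the target.

53323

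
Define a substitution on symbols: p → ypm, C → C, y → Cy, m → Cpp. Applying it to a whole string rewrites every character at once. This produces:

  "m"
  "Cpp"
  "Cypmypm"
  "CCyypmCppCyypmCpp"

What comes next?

CCCyCyypmCppCypmypmCCyCyypmCppCypmypm

Replace each of the 17 characters of CCyypmCppCyypmCpp in place — C C Cy Cy ypm Cpp C ypm ypm C Cy Cy ypm Cpp C ypm ypm — and concatenate.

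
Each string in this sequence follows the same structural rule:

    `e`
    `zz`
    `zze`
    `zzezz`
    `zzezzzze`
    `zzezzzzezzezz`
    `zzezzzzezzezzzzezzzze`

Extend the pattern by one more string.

zzezzzzezzezzzzezzzzezzezzzzezzezz

Each term (from the third on) is the previous term followed by the one before it: term 3 = zz·e = zze.
The next term joins zzezzzzezzezzzzezzzze and zzezzzzezzezz.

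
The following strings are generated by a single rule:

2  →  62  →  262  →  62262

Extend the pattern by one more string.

26262262

Each term (from the third on) is the two preceding terms concatenated in order: term 3 = 2·62 = 262.
So term 5 is 262·62262.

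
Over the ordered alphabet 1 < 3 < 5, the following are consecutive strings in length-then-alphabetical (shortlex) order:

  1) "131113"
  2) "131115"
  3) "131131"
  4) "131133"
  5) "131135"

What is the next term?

131151

Treat 131135 as a base-3 numeral over the given alphabet and add one, carrying through any trailing 5's.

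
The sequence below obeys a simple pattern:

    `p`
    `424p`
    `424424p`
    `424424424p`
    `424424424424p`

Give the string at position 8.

424424424424424424424p

The strings grow by a fixed prefix 424 each time.
From 424424424424p, 3 further steps: 424424424424p → 424424424424424p → 424424424424424424p → (answer).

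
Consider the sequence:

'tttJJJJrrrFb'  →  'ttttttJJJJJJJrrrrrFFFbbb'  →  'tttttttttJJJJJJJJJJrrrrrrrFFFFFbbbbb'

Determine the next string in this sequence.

Each string has the form t^{3n} J^{3n+1} r^{2n+1} F^{2n-1} b^{2n-1} (n = 1, 2, …).
At n = 4 the blocks have lengths 12, 13, 9, 7, 7.

ttttttttttttJJJJJJJJJJJJJrrrrrrrrrFFFFFFFbbbbbbb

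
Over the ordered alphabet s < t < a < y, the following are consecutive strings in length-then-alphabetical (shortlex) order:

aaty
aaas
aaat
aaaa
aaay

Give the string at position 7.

aayt

Stepping forward 2 times from aaay: aaay → aays, then the target.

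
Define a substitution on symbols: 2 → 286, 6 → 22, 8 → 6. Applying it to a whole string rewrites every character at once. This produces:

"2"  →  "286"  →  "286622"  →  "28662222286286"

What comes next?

Rewriting the 14 symbols of 28662222286286 one by one yields 286 6 22 22 286 286 286 286 286 6 22 286 6 22; concatenated:

28662222286286286286286622286622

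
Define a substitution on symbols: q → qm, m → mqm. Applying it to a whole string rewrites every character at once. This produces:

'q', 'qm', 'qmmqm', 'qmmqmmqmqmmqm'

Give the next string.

φ(qmmqmmqmqmmqm) expands symbol-by-symbol to qm mqm mqm qm mqm mqm qm mqm qm mqm mqm qm mqm; joining the 13 pieces gives the next term.

qmmqmmqmqmmqmmqmqmmqmqmmqmmqmqmmqm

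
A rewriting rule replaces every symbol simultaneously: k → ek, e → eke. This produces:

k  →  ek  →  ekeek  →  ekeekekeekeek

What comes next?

φ(ekeekekeekeek) expands symbol-by-symbol to eke ek eke eke ek eke ek eke eke ek eke eke ek; joining the 13 pieces gives the next term.

ekeekekeekeekekeekekeekeekekeekeek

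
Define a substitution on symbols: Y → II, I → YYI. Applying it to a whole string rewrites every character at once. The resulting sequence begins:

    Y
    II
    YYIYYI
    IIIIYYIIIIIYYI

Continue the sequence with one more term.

YYIYYIYYIYYIIIIIYYIYYIYYIYYIYYIIIIIYYI

Replace each of the 14 characters of IIIIYYIIIIIYYI in place — YYI YYI YYI YYI II II YYI YYI YYI YYI YYI II II YYI — and concatenate.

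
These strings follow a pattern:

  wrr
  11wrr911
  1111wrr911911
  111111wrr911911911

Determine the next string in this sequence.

11111111wrr911911911911

s(k+1) = 11·s(k)·911, so each term gains 11 as a prefix and 911 as a suffix.
One more step from 111111wrr911911911 gives the answer.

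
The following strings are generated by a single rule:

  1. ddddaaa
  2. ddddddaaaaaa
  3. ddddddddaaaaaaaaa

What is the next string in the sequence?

Reading off run lengths: d runs 4, 6, 8; a runs 3, 6, 9 — each is linear in n (n = 1, 2, …).
For the next term, n = 4, so the run lengths are 10, 12.

ddddddddddaaaaaaaaaaaa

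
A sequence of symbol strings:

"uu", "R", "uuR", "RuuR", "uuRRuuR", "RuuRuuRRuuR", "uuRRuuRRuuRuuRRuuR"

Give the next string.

RuuRuuRRuuRuuRRuuRRuuRuuRRuuR

From term 3 onward, concatenate the second-to-last term with the last: uu·R = uuR, R·uuR = RuuR, …
The next term joins RuuRuuRRuuR and uuRRuuRRuuRuuRRuuR.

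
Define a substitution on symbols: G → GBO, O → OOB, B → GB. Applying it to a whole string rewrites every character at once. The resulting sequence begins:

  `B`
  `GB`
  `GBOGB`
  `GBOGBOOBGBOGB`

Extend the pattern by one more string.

Rewriting the 13 symbols of GBOGBOOBGBOGB one by one yields GBO GB OOB GBO GB OOB OOB GB GBO GB OOB GBO GB; concatenated:

GBOGBOOBGBOGBOOBOOBGBGBOGBOOBGBOGB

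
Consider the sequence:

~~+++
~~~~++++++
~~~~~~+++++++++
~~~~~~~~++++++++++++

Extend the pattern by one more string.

~~~~~~~~~~+++++++++++++++

Each string has the form ~^{2n} +^{3n} (n = 1, 2, …).
At n = 5 the blocks have lengths 10, 15.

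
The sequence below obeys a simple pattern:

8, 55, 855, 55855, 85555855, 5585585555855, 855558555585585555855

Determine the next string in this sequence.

5585585555855855558555585585555855

Each term (from the third on) is the two preceding terms concatenated in order: term 3 = 8·55 = 855.
Continuing: 5585585555855 · 855558555585585555855 gives term 8.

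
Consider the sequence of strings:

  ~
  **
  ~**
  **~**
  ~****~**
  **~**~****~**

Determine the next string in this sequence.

This is a Fibonacci-style word recurrence s(k) = s(k−2)·s(k−1): e.g. ~·** = ~**.
The next term joins ~****~** and **~**~****~**.

~****~****~**~****~**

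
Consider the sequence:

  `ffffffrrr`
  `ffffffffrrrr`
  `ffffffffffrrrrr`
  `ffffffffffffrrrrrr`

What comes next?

ffffffffffffffrrrrrrr

The n-th term is 2n f's then n r's, where the shown terms are n = 3, 4, 5, 6.
At n = 7 the blocks have lengths 14, 7.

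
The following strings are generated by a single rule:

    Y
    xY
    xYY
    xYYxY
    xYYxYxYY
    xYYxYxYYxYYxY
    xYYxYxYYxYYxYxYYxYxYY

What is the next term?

xYYxYxYYxYYxYxYYxYxYYxYYxYxYYxYYxY

This is a Fibonacci-style word recurrence s(k) = s(k−1)·s(k−2): e.g. xY·Y = xYY.
The next term joins xYYxYxYYxYYxYxYYxYxYY and xYYxYxYYxYYxY.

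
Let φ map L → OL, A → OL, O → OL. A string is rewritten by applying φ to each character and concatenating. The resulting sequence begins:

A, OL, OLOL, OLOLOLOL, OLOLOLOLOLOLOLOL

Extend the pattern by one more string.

OLOLOLOLOLOLOLOLOLOLOLOLOLOLOLOL

φ(OLOLOLOLOLOLOLOL) expands symbol-by-symbol to OL OL OL OL OL OL OL OL OL OL OL OL OL OL OL OL; joining the 16 pieces gives the next term.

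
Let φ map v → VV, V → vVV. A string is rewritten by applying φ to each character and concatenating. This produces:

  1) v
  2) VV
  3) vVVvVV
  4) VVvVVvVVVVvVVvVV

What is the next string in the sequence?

vVVvVVVVvVVvVVVVvVVvVVvVVvVVVVvVVvVVVVvVVvVV

Replace each of the 16 characters of VVvVVvVVVVvVVvVV in place — vVV vVV VV vVV vVV VV vVV vVV vVV vVV VV vVV vVV VV vVV vVV — and concatenate.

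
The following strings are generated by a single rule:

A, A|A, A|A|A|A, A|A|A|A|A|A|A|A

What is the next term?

Every step duplicates the string with '|' between the halves.
Doubling A|A|A|A|A|A|A|A with '|' between the halves:

A|A|A|A|A|A|A|A|A|A|A|A|A|A|A|A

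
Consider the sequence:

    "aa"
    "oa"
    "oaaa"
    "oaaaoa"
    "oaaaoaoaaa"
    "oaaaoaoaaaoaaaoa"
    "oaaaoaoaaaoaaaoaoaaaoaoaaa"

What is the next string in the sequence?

oaaaoaoaaaoaaaoaoaaaoaoaaaoaaaoaoaaaoaaaoa

Each term (from the third on) is the previous term followed by the one before it: term 3 = oa·aa = oaaa.
The next term joins oaaaoaoaaaoaaaoaoaaaoaoaaa and oaaaoaoaaaoaaaoa.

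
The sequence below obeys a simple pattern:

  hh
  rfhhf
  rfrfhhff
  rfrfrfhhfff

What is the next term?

rfrfrfrfhhffff

s(k+1) = rf·s(k)·f, so each term gains rf as a prefix and f as a suffix.
One more step from rfrfrfhhfff gives the answer.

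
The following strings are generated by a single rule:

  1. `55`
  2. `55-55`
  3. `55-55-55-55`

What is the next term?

55-55-55-55-55-55-55-55

Every step duplicates the string with '-' between the halves.
One more doubling of 55-55-55-55 gives the answer.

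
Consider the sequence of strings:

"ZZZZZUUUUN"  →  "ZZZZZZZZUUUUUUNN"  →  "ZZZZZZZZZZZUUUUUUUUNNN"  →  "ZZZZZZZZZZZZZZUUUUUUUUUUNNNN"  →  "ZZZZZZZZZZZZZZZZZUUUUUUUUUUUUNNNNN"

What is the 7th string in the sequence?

Each string has the form Z^{3n-1} U^{2n} N^{n-1}, where the shown terms are n = 2, 3, 4, 5, 6.
For term 7, n = 8, so the run lengths are 23, 16, 7.

ZZZZZZZZZZZZZZZZZZZZZZZUUUUUUUUUUUUUUUUNNNNNNN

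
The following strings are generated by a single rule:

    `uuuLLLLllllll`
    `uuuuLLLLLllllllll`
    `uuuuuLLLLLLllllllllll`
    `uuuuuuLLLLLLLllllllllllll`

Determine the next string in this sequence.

uuuuuuuLLLLLLLLllllllllllllll

The n-th term is n u's then n+1 L's then 2n l's, where the shown terms are n = 3, 4, 5, 6.
For the next term, n = 7, so the run lengths are 7, 8, 14.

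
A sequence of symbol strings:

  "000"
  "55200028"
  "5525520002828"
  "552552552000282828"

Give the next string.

Each term wraps the previous one in 552 on the left and 28 on the right.
Applying this once more to 552552552000282828:

55255255255200028282828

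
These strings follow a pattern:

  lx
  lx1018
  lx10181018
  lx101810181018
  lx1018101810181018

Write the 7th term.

lx101810181018101810181018

Each term is the previous one with 1018 appended.
From lx1018101810181018, 2 further steps: lx1018101810181018 → lx10181018101810181018 → (answer).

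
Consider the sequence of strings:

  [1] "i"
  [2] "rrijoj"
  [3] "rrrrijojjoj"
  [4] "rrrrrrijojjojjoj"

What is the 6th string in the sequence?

rrrrrrrrrrijojjojjojjojjoj

Each term wraps the previous one in rr on the left and joj on the right.
From rrrrrrijojjojjoj, 2 further steps: rrrrrrijojjojjoj → rrrrrrrrijojjojjojjoj → (answer).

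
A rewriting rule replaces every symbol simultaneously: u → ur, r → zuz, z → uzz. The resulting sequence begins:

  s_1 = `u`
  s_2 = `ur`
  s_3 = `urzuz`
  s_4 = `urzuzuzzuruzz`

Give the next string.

Replace each of the 13 characters of urzuzuzzuruzz in place — ur zuz uzz ur uzz ur uzz uzz ur zuz ur uzz uzz — and concatenate.

urzuzuzzuruzzuruzzuzzurzuzuruzzuzz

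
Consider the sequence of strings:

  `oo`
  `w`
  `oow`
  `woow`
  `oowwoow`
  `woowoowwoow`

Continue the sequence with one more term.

Each term (from the third on) is the two preceding terms concatenated in order: term 3 = oo·w = oow.
So term 7 is oowwoow·woowoowwoow.

oowwoowwoowoowwoow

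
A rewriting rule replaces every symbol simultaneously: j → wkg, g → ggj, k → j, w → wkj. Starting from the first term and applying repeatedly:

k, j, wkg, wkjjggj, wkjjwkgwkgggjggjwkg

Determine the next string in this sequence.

Applying the rule to each of the 19 symbols of wkjjwkgwkgggjggjwkg gives the pieces wkj j wkg wkg wkj j ggj wkj j ggj ggj ggj wkg ggj ggj wkg wkj j ggj, which concatenate to the answer.

wkjjwkgwkgwkjjggjwkjjggjggjggjwkgggjggjwkgwkjjggj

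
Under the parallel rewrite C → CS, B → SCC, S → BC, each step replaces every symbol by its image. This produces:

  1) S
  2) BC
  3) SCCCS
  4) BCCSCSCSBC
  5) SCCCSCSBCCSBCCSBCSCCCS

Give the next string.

BCCSCSCSBCCSBCSCCCSCSBCSCCCSCSBCSCCCSBCCSCSCSBC

Replace each of the 22 characters of SCCCSCSBCCSBCCSBCSCCCS in place — BC CS CS CS BC CS BC SCC CS CS BC SCC CS CS BC SCC CS BC CS CS CS BC — and concatenate.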